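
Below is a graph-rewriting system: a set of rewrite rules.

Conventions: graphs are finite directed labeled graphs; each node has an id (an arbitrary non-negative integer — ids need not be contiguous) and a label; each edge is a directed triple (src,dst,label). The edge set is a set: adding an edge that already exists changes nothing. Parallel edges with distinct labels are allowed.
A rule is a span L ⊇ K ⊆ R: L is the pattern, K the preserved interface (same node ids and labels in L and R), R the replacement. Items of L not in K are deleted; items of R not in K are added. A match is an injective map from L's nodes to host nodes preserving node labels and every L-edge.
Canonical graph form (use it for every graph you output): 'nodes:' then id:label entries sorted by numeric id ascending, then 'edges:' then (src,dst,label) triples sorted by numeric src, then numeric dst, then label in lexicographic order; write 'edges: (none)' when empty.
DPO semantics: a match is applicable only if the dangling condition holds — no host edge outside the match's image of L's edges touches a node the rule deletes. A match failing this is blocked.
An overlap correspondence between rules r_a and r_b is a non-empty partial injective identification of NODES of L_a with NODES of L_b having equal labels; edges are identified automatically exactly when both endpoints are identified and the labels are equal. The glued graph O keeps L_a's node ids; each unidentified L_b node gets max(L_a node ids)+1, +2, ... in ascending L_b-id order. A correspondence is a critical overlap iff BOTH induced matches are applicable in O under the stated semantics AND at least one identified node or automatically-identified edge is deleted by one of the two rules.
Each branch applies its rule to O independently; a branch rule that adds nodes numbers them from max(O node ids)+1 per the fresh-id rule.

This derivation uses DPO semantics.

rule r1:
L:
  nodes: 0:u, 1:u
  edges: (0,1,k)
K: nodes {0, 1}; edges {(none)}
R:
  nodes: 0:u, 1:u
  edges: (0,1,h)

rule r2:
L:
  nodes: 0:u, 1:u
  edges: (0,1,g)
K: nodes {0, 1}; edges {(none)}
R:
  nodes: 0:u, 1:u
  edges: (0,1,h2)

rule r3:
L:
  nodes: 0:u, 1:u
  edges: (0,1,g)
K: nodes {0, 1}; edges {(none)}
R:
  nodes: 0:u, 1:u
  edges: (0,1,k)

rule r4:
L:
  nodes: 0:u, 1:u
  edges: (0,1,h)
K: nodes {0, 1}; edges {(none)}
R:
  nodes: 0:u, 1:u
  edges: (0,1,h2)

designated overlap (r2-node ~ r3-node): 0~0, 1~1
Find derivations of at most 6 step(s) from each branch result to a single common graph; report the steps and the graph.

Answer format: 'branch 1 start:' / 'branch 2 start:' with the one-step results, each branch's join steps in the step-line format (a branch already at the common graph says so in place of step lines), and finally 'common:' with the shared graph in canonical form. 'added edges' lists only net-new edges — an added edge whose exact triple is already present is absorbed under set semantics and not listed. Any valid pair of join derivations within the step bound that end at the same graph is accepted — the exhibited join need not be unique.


branch 1 start:
nodes: 0:u, 1:u
edges: (0,1,h2)
branch 2 start:
nodes: 0:u, 1:u
edges: (0,1,k)
branch 1: already at the common graph (0 steps)
branch 2 step 1: rule r1; match: 0->0, 1->1; deleted nodes (none); deleted edges (0,1,k); added nodes (none); added edges (0,1,h); result: nodes: 0:u, 1:u edges: (0,1,h)
branch 2 step 2: rule r4; match: 0->0, 1->1; deleted nodes (none); deleted edges (0,1,h); added nodes (none); added edges (0,1,h2); result: nodes: 0:u, 1:u edges: (0,1,h2)
common:
nodes: 0:u, 1:u
edges: (0,1,h2)


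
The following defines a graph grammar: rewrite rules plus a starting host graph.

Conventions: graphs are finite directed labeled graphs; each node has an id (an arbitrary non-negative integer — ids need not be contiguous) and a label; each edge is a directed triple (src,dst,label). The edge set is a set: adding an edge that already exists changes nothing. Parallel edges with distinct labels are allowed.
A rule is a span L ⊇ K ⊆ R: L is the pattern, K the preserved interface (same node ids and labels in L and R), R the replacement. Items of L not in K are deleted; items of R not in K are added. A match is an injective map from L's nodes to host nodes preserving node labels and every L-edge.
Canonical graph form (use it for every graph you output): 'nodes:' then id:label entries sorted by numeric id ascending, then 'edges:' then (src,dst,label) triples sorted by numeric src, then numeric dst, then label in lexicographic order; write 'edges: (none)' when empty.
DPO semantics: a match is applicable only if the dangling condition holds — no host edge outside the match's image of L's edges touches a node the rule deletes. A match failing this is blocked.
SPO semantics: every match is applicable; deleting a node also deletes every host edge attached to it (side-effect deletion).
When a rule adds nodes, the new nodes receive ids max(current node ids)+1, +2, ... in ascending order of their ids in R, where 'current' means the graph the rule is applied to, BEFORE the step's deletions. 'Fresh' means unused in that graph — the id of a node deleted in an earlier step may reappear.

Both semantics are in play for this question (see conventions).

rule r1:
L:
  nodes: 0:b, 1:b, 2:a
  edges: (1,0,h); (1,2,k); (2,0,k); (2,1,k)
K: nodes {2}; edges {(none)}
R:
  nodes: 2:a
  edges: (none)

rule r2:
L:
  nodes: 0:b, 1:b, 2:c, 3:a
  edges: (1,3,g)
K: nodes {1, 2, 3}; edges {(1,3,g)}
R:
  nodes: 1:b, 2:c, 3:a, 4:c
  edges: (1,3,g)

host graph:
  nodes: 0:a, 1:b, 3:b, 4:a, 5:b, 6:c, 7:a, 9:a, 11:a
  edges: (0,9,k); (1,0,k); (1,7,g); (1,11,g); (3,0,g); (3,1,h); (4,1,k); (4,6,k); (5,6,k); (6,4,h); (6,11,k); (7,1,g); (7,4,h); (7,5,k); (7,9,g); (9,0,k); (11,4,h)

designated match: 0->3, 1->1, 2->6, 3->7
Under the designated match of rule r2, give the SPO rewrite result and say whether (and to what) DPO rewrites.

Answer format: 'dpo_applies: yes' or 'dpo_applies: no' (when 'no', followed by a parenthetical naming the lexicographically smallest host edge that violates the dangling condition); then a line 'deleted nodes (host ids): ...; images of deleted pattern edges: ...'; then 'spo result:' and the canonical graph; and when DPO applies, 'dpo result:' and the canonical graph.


dpo_applies: no
(the rule deletes node 3, which keeps host edge (3,0,g) outside the match image — the dangling condition fails, DPO blocks; SPO proceeds and side-deletes such edges)
deleted nodes (host ids): 3; images of deleted pattern edges: (none)
spo result:
nodes: 0:a, 1:b, 4:a, 5:b, 6:c, 7:a, 9:a, 11:a, 12:c
edges: (0,9,k); (1,0,k); (1,7,g); (1,11,g); (4,1,k); (4,6,k); (5,6,k); (6,4,h); (6,11,k); (7,1,g); (7,4,h); (7,5,k); (7,9,g); (9,0,k); (11,4,h)


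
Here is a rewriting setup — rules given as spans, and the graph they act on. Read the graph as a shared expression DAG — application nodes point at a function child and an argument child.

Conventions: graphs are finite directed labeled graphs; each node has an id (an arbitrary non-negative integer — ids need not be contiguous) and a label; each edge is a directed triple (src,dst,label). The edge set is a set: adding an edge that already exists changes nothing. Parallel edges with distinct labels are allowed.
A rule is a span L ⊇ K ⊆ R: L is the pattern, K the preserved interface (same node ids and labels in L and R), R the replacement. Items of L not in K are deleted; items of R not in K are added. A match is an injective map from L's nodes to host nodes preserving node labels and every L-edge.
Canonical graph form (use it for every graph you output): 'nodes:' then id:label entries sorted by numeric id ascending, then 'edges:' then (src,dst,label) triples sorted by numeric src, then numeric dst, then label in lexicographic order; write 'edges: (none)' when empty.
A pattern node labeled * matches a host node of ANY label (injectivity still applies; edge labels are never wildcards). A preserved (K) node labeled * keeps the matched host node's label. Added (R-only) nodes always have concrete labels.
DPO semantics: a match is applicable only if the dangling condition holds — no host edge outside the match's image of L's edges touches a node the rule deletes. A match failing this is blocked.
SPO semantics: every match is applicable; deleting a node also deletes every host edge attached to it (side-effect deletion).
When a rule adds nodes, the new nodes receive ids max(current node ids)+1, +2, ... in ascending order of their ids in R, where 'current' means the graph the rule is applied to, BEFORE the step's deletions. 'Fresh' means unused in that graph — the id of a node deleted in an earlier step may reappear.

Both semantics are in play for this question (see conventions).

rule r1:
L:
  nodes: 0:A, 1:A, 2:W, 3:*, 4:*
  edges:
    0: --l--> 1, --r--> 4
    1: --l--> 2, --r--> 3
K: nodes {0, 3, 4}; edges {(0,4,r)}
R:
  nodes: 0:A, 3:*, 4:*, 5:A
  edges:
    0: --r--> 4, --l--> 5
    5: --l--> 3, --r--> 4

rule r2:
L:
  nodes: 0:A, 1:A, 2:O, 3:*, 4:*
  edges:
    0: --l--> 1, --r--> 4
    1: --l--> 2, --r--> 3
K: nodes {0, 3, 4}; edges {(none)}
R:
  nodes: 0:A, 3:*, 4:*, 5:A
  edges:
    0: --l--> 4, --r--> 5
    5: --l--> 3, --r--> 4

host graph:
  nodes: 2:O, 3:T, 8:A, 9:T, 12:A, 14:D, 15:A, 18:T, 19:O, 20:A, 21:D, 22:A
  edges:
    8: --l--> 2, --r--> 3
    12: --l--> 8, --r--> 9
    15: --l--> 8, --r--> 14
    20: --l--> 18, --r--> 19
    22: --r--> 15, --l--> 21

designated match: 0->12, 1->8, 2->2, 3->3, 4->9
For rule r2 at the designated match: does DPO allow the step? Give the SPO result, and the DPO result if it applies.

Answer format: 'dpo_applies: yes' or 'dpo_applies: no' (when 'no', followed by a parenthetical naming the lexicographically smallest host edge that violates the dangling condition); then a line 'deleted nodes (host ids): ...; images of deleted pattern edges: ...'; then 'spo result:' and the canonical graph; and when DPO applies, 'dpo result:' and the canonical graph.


dpo_applies: no
(the rule deletes node 8, which keeps host edge (15,8,l) outside the match image — the dangling condition fails, DPO blocks; SPO proceeds and side-deletes such edges)
deleted nodes (host ids): 2, 8; images of deleted pattern edges: (8,2,l); (8,3,r); (12,8,l); (12,9,r)
spo result:
nodes: 3:T, 9:T, 12:A, 14:D, 15:A, 18:T, 19:O, 20:A, 21:D, 22:A, 23:A
edges: (12,9,l); (12,23,r); (15,14,r); (20,18,l); (20,19,r); (22,15,r); (22,21,l); (23,3,l); (23,9,r)


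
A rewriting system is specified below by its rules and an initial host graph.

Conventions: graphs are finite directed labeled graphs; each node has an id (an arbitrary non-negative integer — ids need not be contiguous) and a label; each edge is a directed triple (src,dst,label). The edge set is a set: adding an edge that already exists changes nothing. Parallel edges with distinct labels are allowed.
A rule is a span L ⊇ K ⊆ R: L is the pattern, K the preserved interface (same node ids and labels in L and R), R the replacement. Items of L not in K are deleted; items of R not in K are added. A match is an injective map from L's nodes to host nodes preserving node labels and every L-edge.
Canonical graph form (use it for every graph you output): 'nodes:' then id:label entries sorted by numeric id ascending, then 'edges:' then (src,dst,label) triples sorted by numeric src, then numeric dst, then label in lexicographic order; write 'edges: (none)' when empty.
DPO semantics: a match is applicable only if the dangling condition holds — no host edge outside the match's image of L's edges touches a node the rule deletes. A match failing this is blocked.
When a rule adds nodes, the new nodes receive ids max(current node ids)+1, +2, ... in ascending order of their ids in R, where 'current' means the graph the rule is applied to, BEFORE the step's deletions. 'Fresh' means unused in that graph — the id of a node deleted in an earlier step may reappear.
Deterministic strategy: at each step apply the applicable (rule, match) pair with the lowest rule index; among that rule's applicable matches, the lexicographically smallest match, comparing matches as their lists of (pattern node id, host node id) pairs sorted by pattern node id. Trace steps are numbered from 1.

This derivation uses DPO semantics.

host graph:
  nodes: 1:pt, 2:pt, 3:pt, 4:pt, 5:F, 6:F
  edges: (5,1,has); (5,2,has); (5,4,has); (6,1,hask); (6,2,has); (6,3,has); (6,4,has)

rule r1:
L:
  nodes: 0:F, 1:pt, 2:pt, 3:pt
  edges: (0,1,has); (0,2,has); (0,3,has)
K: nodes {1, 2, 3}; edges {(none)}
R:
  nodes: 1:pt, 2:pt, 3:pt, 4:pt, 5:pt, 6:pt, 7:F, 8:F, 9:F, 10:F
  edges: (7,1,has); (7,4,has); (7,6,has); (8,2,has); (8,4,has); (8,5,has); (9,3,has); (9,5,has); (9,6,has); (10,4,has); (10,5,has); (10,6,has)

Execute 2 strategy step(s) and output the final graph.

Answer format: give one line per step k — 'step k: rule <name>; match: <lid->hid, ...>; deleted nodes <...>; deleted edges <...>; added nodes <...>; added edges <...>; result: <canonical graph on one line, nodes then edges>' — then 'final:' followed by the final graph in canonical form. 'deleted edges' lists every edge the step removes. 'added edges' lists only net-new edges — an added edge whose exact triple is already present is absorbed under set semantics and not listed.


step 1: rule r1; match: 0->5, 1->1, 2->2, 3->4; deleted nodes 5; deleted edges (5,1,has); (5,2,has); (5,4,has); added nodes 7, 8, 9, 10, 11, 12, 13; added edges (10,1,has); (10,7,has); (10,9,has); (11,2,has); (11,7,has); (11,8,has); (12,4,has); (12,8,has); (12,9,has); (13,7,has); (13,8,has); (13,9,has); result: nodes: 1:pt, 2:pt, 3:pt, 4:pt, 6:F, 7:pt, 8:pt, 9:pt, 10:F, 11:F, 12:F, 13:F edges: (6,1,hask); (6,2,has); (6,3,has); (6,4,has); (10,1,has); (10,7,has); (10,9,has); (11,2,has); (11,7,has); (11,8,has); (12,4,has); (12,8,has); (12,9,has); (13,7,has); (13,8,has); (13,9,has)
step 2: rule r1; match: 0->10, 1->1, 2->7, 3->9; deleted nodes 10; deleted edges (10,1,has); (10,7,has); (10,9,has); added nodes 14, 15, 16, 17, 18, 19, 20; added edges (17,1,has); (17,14,has); (17,16,has); (18,7,has); (18,14,has); (18,15,has); (19,9,has); (19,15,has); (19,16,has); (20,14,has); (20,15,has); (20,16,has); result: nodes: 1:pt, 2:pt, 3:pt, 4:pt, 6:F, 7:pt, 8:pt, 9:pt, 11:F, 12:F, 13:F, 14:pt, 15:pt, 16:pt, 17:F, 18:F, 19:F, 20:F edges: (6,1,hask); (6,2,has); (6,3,has); (6,4,has); (11,2,has); (11,7,has); (11,8,has); (12,4,has); (12,8,has); (12,9,has); (13,7,has); (13,8,has); (13,9,has); (17,1,has); (17,14,has); (17,16,has); (18,7,has); (18,14,has); (18,15,has); (19,9,has); (19,15,has); (19,16,has); (20,14,has); (20,15,has); (20,16,has)
final:
nodes: 1:pt, 2:pt, 3:pt, 4:pt, 6:F, 7:pt, 8:pt, 9:pt, 11:F, 12:F, 13:F, 14:pt, 15:pt, 16:pt, 17:F, 18:F, 19:F, 20:F
edges: (6,1,hask); (6,2,has); (6,3,has); (6,4,has); (11,2,has); (11,7,has); (11,8,has); (12,4,has); (12,8,has); (12,9,has); (13,7,has); (13,8,has); (13,9,has); (17,1,has); (17,14,has); (17,16,has); (18,7,has); (18,14,has); (18,15,has); (19,9,has); (19,15,has); (19,16,has); (20,14,has); (20,15,has); (20,16,has)


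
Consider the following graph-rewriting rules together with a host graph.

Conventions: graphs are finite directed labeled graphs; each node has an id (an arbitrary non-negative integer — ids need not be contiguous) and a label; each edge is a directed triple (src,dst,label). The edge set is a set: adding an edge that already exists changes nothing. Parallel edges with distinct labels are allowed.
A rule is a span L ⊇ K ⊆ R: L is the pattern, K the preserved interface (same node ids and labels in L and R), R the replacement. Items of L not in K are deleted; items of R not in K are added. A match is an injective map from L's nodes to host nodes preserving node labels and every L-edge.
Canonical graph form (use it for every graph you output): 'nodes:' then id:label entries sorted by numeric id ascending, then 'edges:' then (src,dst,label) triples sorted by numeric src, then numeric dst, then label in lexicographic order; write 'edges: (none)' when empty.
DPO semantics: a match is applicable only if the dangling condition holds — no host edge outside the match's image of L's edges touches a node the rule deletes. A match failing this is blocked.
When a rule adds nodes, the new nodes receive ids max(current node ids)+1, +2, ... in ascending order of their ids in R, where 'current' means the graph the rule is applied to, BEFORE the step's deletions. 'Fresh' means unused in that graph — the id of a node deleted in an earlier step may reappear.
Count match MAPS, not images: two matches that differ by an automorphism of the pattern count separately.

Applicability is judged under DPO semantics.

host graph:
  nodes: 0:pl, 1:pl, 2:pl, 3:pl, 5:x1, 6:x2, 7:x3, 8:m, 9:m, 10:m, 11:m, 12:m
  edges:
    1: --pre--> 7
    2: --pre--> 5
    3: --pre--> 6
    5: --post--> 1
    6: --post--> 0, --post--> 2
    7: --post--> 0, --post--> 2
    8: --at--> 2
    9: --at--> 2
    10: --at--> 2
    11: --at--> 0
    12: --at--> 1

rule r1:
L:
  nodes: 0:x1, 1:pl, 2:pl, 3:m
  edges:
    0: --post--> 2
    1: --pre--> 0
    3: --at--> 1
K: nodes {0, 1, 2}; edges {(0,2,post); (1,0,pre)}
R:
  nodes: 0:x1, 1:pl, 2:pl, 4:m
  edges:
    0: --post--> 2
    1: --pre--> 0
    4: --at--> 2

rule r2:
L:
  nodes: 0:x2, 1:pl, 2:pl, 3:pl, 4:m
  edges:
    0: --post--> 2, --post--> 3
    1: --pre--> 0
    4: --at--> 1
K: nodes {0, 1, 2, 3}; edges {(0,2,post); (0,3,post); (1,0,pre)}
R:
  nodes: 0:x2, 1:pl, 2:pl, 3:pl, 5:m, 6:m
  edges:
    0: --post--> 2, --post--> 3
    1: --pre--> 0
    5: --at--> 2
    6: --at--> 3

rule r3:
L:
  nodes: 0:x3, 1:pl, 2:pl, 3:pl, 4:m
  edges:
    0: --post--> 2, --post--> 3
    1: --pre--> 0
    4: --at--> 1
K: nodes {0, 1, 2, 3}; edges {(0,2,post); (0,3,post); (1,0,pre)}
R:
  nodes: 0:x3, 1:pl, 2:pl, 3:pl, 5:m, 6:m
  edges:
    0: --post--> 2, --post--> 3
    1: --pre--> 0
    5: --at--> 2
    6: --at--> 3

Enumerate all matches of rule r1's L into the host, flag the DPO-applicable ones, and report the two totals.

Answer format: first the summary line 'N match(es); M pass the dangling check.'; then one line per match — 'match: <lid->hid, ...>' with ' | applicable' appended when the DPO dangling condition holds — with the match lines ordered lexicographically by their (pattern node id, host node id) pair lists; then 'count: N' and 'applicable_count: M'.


3 match(es); 3 pass the dangling check.
match: 0->5, 1->2, 2->1, 3->8 | applicable
match: 0->5, 1->2, 2->1, 3->9 | applicable
match: 0->5, 1->2, 2->1, 3->10 | applicable
count: 3
applicable_count: 3


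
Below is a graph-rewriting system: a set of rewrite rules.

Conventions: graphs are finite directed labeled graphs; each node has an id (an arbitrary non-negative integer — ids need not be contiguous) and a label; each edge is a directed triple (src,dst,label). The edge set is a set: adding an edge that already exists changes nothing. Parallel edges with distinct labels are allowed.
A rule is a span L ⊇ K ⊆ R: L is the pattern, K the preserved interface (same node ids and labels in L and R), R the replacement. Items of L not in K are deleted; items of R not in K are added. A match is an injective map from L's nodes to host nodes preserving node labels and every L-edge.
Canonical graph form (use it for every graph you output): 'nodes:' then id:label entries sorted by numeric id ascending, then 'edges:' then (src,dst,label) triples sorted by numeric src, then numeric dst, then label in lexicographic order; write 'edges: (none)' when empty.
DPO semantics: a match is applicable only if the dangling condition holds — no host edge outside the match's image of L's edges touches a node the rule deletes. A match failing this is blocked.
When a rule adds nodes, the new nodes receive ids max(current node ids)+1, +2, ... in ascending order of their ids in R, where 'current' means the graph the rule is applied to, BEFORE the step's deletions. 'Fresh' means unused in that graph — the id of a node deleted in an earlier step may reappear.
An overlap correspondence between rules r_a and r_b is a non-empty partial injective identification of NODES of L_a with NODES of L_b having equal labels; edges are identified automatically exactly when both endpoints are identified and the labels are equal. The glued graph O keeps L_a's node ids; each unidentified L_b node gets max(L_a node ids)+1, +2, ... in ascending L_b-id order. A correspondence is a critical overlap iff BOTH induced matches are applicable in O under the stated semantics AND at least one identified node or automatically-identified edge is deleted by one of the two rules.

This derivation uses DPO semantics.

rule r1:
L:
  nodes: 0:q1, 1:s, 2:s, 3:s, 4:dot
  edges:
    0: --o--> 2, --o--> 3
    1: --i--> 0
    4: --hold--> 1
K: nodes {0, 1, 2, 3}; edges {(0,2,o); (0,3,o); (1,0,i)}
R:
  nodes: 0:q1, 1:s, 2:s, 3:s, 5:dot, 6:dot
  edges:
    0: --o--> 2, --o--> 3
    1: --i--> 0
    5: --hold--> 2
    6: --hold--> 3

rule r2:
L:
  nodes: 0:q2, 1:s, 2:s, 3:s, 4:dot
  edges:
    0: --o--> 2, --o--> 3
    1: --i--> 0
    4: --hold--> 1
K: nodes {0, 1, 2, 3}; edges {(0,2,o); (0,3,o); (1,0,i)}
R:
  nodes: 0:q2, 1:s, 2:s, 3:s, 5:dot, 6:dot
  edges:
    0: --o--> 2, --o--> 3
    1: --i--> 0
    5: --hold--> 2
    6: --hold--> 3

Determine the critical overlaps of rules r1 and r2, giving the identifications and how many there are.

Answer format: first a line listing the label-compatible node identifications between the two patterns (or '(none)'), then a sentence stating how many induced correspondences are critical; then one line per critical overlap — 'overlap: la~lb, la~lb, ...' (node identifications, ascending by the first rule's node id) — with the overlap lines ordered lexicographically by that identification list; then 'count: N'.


label-compatible node identifications between L(r1) and L(r2): 1~1, 1~2, 1~3, 2~1, 2~2, 2~3, 3~1, 3~2, 3~3, 4~4
7 of the induced correspondences are critical overlaps of r1 and r2.
overlap: 1~1, 2~2, 3~3, 4~4
overlap: 1~1, 2~2, 4~4
overlap: 1~1, 2~3, 3~2, 4~4
overlap: 1~1, 2~3, 4~4
overlap: 1~1, 3~2, 4~4
overlap: 1~1, 3~3, 4~4
overlap: 1~1, 4~4
count: 7


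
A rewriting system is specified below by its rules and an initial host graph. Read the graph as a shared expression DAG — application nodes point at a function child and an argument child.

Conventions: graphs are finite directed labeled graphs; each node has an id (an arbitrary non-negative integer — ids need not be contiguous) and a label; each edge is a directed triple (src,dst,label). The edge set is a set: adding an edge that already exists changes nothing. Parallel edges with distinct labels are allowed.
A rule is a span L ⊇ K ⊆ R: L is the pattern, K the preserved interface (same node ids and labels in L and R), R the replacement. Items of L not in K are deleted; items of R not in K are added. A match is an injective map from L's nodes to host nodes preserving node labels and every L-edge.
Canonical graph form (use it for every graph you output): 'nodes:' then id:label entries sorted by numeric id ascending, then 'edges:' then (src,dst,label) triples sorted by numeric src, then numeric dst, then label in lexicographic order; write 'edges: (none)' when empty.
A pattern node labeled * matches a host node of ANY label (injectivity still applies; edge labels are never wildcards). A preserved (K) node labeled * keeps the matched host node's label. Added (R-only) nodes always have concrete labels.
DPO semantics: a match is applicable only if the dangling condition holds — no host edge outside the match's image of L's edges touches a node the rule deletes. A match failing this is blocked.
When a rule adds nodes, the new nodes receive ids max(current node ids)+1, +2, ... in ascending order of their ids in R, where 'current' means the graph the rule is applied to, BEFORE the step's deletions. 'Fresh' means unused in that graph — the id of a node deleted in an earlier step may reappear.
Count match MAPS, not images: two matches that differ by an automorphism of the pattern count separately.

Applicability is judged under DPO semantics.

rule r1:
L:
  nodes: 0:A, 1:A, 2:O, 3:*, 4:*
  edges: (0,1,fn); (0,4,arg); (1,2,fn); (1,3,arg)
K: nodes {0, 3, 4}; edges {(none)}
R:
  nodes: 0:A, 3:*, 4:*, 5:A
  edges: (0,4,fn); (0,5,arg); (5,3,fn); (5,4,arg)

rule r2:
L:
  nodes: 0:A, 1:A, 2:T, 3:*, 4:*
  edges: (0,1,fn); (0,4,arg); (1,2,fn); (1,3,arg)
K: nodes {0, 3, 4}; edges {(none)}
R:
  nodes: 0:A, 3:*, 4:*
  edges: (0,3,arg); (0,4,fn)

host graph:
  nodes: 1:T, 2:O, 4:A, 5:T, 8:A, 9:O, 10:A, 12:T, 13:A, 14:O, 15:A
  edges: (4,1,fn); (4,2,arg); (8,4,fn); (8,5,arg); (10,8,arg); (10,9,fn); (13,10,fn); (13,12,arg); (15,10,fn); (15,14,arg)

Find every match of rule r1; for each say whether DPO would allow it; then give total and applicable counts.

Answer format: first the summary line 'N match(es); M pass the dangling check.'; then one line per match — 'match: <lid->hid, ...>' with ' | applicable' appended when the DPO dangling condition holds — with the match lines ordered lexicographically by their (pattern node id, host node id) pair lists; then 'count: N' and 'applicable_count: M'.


2 match(es); 0 pass the dangling check.
match: 0->13, 1->10, 2->9, 3->8, 4->12
match: 0->15, 1->10, 2->9, 3->8, 4->14
count: 2
applicable_count: 0


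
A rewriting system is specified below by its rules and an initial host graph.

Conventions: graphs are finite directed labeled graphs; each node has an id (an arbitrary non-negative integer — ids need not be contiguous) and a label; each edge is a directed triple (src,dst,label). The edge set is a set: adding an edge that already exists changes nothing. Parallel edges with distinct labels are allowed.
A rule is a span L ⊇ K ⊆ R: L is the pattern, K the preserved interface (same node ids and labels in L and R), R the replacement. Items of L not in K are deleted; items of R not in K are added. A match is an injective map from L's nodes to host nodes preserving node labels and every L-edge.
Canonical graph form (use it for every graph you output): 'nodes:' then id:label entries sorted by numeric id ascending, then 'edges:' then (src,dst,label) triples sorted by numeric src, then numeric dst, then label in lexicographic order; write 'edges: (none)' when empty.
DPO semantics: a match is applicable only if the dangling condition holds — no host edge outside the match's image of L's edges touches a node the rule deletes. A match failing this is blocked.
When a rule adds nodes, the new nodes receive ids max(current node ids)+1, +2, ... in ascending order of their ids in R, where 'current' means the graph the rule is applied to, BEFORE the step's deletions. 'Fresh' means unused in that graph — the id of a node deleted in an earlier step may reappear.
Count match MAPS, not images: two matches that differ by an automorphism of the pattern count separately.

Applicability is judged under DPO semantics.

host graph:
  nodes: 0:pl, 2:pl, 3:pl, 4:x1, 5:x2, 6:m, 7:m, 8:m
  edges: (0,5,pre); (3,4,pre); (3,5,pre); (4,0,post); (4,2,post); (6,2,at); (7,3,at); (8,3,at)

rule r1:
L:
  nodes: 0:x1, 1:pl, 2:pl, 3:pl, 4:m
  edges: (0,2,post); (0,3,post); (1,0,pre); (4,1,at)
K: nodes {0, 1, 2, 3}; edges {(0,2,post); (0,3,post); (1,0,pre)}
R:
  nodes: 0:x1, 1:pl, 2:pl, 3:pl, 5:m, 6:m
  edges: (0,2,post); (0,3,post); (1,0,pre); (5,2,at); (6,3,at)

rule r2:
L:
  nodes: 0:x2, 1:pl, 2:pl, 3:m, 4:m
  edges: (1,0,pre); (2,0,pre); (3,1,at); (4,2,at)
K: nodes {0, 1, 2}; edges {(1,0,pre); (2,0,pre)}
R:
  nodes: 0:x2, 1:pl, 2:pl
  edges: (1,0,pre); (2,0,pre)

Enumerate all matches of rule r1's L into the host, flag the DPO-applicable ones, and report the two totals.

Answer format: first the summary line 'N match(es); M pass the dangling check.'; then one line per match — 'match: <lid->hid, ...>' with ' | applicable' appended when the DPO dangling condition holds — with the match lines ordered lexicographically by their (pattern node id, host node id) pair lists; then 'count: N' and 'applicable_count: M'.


4 match(es); 4 pass the dangling check.
match: 0->4, 1->3, 2->0, 3->2, 4->7 | applicable
match: 0->4, 1->3, 2->0, 3->2, 4->8 | applicable
match: 0->4, 1->3, 2->2, 3->0, 4->7 | applicable
match: 0->4, 1->3, 2->2, 3->0, 4->8 | applicable
count: 4
applicable_count: 4


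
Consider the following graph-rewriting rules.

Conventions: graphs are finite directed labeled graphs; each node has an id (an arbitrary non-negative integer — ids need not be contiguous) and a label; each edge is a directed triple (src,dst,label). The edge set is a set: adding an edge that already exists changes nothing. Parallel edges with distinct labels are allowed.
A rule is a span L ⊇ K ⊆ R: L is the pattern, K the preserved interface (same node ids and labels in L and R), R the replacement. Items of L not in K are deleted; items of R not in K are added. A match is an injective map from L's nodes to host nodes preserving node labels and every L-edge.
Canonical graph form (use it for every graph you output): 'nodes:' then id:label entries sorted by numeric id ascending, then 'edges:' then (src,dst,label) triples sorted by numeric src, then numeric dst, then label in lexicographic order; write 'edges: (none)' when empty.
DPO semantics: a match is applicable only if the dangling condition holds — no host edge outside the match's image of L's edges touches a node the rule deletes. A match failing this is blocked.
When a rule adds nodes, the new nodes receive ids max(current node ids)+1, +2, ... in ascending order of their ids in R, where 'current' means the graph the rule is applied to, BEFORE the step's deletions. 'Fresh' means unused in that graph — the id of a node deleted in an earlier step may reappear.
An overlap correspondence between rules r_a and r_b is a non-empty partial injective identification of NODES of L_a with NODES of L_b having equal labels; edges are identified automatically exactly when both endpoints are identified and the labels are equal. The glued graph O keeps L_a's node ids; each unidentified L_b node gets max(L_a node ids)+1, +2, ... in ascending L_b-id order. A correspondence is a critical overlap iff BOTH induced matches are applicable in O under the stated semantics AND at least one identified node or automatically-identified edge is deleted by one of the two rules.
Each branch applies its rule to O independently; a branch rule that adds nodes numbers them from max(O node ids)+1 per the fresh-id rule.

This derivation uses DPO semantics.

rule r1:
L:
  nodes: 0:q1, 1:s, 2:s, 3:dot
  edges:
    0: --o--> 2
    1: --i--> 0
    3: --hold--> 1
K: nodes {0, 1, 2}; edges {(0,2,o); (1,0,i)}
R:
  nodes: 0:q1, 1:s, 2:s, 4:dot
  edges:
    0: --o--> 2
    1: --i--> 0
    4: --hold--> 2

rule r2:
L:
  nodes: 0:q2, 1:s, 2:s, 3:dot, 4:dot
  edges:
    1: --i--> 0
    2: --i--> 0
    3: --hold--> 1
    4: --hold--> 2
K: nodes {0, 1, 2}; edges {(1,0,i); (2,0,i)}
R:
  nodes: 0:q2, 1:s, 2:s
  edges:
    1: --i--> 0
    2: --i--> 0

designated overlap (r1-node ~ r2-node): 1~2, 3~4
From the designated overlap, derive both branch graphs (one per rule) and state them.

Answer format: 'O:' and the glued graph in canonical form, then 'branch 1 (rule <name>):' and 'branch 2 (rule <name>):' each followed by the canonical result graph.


O:
nodes: 0:q1, 1:s, 2:s, 3:dot, 4:q2, 5:s, 6:dot
edges: (0,2,o); (1,0,i); (1,4,i); (3,1,hold); (5,4,i); (6,5,hold)
branch 1 (rule r1):
nodes: 0:q1, 1:s, 2:s, 4:q2, 5:s, 6:dot, 7:dot
edges: (0,2,o); (1,0,i); (1,4,i); (5,4,i); (6,5,hold); (7,2,hold)
branch 2 (rule r2):
nodes: 0:q1, 1:s, 2:s, 4:q2, 5:s
edges: (0,2,o); (1,0,i); (1,4,i); (5,4,i)


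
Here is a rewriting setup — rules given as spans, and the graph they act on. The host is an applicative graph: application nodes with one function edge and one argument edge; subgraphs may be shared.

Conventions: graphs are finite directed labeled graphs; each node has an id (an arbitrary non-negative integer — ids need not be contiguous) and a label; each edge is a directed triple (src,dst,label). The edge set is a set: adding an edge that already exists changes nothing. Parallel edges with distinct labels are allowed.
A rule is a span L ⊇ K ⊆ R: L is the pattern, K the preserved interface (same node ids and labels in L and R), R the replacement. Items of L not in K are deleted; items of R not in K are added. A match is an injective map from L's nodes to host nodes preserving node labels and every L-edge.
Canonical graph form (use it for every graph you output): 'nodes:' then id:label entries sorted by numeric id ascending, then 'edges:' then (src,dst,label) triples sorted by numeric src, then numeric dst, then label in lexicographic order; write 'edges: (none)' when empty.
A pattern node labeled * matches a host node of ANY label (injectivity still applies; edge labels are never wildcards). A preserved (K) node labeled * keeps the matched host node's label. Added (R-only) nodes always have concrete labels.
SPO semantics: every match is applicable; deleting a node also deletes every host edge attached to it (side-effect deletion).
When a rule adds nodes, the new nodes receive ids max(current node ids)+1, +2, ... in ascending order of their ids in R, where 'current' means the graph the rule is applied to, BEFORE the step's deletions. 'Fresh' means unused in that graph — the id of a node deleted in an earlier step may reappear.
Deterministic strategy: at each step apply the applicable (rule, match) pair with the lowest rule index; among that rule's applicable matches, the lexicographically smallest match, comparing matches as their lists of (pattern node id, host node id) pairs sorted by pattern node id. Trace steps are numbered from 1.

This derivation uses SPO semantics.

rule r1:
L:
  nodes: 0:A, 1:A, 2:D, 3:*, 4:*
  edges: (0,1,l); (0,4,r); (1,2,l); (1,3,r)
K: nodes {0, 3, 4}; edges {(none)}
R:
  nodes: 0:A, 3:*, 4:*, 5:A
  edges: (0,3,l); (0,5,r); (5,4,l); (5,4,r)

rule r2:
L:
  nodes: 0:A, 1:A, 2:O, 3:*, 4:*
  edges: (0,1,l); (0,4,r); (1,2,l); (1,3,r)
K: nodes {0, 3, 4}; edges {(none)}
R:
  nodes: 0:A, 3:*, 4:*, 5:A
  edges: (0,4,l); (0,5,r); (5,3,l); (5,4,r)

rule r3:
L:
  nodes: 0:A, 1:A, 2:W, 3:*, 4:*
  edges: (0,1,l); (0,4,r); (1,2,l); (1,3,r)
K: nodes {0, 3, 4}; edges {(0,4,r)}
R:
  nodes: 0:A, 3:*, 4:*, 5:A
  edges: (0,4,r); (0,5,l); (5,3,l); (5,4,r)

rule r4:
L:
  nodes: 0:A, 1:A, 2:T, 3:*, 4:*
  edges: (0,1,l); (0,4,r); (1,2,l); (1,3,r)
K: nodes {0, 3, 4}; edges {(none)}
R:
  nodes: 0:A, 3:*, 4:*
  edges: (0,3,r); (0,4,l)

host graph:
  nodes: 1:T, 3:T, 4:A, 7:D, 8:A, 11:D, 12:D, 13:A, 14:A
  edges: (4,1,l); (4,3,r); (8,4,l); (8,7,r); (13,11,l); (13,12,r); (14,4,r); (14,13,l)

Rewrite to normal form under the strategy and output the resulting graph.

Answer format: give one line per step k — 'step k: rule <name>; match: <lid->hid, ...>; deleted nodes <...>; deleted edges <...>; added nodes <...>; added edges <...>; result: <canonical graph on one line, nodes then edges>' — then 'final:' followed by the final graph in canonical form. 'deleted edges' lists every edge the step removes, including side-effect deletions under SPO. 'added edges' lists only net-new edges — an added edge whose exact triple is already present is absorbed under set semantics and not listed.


step 1: rule r1; match: 0->14, 1->13, 2->11, 3->12, 4->4; deleted nodes 11, 13; deleted edges (13,11,l); (13,12,r); (14,4,r); (14,13,l); added nodes 15; added edges (14,12,l); (14,15,r); (15,4,l); (15,4,r); result: nodes: 1:T, 3:T, 4:A, 7:D, 8:A, 12:D, 14:A, 15:A edges: (4,1,l); (4,3,r); (8,4,l); (8,7,r); (14,12,l); (14,15,r); (15,4,l); (15,4,r)
step 2: rule r4; match: 0->8, 1->4, 2->1, 3->3, 4->7; deleted nodes 1, 4; deleted edges (4,1,l); (4,3,r); (8,4,l); (8,7,r); (15,4,l); (15,4,r); added nodes (none); added edges (8,3,r); (8,7,l); result: nodes: 3:T, 7:D, 8:A, 12:D, 14:A, 15:A edges: (8,3,r); (8,7,l); (14,12,l); (14,15,r)
final:
nodes: 3:T, 7:D, 8:A, 12:D, 14:A, 15:A
edges: (8,3,r); (8,7,l); (14,12,l); (14,15,r)


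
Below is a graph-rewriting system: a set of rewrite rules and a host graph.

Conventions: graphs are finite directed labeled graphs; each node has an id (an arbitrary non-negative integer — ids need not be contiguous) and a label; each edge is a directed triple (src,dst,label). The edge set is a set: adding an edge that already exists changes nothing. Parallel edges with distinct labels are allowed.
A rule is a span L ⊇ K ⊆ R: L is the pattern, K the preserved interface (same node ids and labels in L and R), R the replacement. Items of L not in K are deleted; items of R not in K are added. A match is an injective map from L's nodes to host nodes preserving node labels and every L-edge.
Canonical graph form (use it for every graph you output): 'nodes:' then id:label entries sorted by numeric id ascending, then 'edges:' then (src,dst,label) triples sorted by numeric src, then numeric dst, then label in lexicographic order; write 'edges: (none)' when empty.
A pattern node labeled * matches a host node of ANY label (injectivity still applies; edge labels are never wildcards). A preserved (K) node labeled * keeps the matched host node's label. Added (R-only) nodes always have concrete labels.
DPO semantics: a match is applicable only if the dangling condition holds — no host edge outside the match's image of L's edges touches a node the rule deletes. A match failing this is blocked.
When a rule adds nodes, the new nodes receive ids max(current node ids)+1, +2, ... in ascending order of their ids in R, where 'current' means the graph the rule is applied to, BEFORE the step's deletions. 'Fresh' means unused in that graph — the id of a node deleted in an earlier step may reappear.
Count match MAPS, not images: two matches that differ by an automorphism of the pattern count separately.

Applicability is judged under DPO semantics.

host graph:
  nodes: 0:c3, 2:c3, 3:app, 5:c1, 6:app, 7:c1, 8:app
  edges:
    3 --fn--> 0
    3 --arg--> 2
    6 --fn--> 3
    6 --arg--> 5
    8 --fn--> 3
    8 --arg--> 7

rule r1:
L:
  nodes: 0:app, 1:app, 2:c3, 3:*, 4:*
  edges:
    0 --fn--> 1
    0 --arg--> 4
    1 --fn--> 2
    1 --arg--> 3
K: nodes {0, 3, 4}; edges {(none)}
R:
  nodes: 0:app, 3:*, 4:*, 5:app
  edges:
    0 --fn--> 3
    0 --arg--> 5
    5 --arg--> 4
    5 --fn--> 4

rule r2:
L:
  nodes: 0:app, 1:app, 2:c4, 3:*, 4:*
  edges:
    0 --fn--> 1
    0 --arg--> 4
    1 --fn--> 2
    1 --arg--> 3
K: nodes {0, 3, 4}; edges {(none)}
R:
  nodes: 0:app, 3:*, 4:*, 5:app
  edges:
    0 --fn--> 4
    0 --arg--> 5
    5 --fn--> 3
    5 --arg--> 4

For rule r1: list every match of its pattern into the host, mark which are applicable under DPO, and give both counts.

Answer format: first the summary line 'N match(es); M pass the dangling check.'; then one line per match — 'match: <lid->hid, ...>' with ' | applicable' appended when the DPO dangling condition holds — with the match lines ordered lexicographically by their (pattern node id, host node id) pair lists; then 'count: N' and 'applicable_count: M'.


2 match(es); 0 pass the dangling check.
match: 0->6, 1->3, 2->0, 3->2, 4->5
match: 0->8, 1->3, 2->0, 3->2, 4->7
count: 2
applicable_count: 0


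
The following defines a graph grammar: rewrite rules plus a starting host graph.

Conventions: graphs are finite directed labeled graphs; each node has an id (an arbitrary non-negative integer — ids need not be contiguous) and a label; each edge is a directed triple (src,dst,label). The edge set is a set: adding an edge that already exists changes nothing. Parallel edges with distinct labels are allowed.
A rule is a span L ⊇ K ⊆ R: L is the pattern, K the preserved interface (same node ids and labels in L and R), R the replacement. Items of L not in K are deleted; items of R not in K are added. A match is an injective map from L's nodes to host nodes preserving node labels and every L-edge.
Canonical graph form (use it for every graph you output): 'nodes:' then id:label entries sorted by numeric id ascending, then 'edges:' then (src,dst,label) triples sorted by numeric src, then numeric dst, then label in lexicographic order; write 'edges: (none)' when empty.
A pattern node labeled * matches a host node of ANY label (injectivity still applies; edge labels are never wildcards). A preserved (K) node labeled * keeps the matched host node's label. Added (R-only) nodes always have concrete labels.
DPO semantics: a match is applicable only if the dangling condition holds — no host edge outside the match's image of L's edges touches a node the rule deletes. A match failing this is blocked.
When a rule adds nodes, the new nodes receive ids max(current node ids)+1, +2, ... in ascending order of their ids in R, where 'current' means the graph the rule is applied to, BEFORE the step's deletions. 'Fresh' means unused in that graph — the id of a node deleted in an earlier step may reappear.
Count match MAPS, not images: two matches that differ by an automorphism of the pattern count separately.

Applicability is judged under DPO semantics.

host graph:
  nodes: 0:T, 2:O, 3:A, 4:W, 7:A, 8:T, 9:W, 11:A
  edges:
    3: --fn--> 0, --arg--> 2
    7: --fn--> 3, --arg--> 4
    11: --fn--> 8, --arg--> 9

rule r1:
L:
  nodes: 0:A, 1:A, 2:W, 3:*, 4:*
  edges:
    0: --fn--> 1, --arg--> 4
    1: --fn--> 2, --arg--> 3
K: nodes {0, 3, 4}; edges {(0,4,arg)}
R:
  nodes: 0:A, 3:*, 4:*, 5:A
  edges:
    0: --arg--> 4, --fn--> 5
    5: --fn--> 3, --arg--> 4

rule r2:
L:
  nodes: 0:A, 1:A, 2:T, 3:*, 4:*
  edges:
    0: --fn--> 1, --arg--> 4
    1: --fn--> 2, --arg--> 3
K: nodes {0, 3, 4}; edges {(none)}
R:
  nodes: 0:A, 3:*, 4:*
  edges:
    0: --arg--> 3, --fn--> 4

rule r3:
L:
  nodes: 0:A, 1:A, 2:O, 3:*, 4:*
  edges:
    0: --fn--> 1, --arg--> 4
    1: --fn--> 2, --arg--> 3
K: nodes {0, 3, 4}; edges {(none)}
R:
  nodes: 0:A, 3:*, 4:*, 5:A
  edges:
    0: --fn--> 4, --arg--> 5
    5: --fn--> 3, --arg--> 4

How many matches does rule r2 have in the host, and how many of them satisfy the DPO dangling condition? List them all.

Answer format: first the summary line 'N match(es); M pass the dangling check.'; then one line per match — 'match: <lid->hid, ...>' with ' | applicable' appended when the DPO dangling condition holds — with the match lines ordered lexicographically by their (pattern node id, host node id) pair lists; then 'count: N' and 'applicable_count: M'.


1 match(es); 1 pass the dangling check.
match: 0->7, 1->3, 2->0, 3->2, 4->4 | applicable
count: 1
applicable_count: 1
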